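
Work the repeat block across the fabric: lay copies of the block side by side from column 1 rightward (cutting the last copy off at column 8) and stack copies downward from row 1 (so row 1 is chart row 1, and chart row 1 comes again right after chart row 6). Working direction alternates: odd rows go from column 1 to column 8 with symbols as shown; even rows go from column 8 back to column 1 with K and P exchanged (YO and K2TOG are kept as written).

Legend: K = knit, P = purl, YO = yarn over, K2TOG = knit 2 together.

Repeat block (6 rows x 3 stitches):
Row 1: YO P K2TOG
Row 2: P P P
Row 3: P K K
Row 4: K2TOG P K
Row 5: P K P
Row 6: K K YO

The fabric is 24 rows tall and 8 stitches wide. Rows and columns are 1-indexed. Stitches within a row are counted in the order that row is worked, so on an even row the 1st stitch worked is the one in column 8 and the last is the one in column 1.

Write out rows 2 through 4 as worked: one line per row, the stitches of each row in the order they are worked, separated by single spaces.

Row 2: chart row 2, WS - tiled (columns 1-8): P P P P P P P P; work from column 8 back to 1 with K<->P swapped.
Row 3: chart row 3, RS - tile across columns 1-8 and work as-is.
Row 4: chart row 4, WS - tiled (columns 1-8): K2TOG P K K2TOG P K K2TOG P; work from column 8 back to 1 with K<->P swapped.

Rows as worked:
K K K K K K K K
P K K P K K P K
K K2TOG P K K2TOG P K K2TOG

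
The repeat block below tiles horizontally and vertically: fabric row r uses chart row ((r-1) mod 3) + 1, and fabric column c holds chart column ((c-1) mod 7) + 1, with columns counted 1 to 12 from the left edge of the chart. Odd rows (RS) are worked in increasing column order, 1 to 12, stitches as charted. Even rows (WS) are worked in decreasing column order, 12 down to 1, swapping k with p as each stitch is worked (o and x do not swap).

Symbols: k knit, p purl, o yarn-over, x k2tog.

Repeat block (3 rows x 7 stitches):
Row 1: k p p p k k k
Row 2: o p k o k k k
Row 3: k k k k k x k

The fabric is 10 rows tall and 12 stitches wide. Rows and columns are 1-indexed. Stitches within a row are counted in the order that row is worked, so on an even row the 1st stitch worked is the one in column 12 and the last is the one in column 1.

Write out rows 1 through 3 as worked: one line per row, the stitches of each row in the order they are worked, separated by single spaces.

Row 1: chart row 1, RS - tile across columns 1-12 and work as-is.
Row 2: chart row 2, WS - tiled (columns 1-12): o p k o k k k o p k o k; work from column 12 back to 1 with k<->p swapped.
Row 3: chart row 3, RS - tile across columns 1-12 and work as-is.

Rows as worked:
k p p p k k k k p p p k
p o p k o p p p o p k o
k k k k k x k k k k k k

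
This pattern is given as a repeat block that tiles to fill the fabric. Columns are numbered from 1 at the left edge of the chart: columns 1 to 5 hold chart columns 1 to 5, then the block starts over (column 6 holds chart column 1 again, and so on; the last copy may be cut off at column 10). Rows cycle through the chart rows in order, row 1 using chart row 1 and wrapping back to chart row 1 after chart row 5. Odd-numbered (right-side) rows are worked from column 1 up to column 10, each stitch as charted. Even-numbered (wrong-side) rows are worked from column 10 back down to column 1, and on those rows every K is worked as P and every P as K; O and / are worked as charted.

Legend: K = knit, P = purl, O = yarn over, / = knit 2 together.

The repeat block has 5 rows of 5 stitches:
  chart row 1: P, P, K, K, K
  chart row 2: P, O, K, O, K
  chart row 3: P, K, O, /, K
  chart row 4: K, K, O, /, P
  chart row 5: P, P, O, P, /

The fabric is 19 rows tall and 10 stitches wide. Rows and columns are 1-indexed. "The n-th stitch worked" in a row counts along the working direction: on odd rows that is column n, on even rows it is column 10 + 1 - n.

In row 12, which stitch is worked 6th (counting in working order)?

Row 12 uses chart row ((12-1) mod 5)+1 = 2. Row 12 is even, so WS.
Chart row 2 tiled across columns 1-10: P O K O K P O K O K
WS: work from column 10 back to column 1 (reverse the tiled row), swapping K<->P (O and / unchanged).
Row 12 as worked: P O P O K P O P O K
Counting 6 along the worked row gives P.

Stitch:
P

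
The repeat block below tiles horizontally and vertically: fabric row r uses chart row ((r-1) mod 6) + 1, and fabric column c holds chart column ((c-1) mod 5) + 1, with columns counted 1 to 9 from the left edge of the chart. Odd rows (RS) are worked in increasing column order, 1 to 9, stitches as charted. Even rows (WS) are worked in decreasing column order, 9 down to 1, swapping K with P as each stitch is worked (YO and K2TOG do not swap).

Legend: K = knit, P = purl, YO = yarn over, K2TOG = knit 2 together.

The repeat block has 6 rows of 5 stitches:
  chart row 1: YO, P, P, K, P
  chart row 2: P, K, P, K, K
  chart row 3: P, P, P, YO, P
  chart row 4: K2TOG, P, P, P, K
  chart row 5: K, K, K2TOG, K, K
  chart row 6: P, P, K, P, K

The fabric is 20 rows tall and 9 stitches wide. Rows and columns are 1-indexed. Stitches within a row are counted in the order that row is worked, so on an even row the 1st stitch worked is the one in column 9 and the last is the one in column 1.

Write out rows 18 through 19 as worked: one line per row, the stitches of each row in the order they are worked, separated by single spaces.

Row 18: chart row 6, WS - tiled (columns 1-9): P P K P K P P K P; work from column 9 back to 1 with K<->P swapped.
Row 19: chart row 1, RS - tile across columns 1-9 and work as-is.

Result:
K P K K P K P K K
YO P P K P YO P P K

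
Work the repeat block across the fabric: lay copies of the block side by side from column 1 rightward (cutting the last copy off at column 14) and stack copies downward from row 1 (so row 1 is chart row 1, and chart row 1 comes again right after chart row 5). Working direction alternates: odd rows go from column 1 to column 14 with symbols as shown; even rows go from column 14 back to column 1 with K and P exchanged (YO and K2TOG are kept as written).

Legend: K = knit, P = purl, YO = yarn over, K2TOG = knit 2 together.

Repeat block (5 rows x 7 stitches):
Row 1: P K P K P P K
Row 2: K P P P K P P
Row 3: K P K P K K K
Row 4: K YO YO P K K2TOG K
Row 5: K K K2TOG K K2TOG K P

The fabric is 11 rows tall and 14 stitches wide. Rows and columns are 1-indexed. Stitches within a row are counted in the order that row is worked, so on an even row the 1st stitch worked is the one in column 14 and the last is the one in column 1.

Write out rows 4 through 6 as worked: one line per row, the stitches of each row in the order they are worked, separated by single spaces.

Result:
P K2TOG P K YO YO P P K2TOG P K YO YO P
K K K2TOG K K2TOG K P K K K2TOG K K2TOG K P
P K K P K P K P K K P K P K

Derivation:
Row 4: chart row 4, WS - tiled (columns 1-14): K YO YO P K K2TOG K K YO YO P K K2TOG K; work from column 14 back to 1 with K<->P swapped.
Row 5: chart row 5, RS - tile across columns 1-14 and work as-is.
Row 6: chart row 1, WS - tiled (columns 1-14): P K P K P P K P K P K P P K; work from column 14 back to 1 with K<->P swapped.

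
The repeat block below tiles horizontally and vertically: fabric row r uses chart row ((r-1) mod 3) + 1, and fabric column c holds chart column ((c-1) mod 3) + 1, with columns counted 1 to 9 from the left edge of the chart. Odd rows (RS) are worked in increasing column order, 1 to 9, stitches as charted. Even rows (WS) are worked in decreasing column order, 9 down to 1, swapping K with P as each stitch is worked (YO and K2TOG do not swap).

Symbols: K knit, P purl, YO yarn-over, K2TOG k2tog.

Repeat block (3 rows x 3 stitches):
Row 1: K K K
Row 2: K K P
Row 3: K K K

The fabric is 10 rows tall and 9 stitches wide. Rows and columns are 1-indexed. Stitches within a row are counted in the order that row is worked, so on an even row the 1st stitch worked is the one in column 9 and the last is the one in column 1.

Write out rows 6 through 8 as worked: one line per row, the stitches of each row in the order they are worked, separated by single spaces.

Row 6: chart row 3, WS - tiled (columns 1-9): K K K K K K K K K; work from column 9 back to 1 with K<->P swapped.
Row 7: chart row 1, RS - tile across columns 1-9 and work as-is.
Row 8: chart row 2, WS - tiled (columns 1-9): K K P K K P K K P; work from column 9 back to 1 with K<->P swapped.

Result:
P P P P P P P P P
K K K K K K K K K
K P P K P P K P P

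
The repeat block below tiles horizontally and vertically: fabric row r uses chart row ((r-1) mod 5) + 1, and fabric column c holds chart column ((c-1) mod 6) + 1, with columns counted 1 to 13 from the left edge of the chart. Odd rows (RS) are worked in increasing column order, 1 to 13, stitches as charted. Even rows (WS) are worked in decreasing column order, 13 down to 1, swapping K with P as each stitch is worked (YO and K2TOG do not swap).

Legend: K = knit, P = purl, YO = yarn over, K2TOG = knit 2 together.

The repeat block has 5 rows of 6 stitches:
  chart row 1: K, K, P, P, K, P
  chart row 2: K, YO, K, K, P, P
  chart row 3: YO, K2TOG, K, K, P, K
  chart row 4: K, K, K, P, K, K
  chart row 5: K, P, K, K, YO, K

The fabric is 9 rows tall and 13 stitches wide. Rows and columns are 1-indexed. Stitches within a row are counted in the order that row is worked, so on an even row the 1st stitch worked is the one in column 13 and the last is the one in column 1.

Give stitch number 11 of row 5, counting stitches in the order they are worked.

Stitch:
YO

Derivation:
For row 5: chart row = ((5-1) mod 5) + 1 = 5; this is a RS (odd) row.
Chart row 5 tiled across columns 1-13: K P K K YO K K P K K YO K K
Right side: take the tiled row as-is (worked left to right from column 1).
Stitch 11 in working order -> YO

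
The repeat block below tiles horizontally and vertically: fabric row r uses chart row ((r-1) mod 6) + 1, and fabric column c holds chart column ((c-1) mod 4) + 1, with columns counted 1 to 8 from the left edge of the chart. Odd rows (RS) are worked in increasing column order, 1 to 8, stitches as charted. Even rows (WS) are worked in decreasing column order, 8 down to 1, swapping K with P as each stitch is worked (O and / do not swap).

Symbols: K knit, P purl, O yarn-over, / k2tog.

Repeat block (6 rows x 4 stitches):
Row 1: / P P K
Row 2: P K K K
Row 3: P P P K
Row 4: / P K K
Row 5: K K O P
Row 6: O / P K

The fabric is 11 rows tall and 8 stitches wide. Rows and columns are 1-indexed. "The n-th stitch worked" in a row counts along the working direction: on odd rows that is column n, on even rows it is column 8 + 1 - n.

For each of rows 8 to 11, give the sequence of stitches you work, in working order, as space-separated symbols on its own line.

Row 8: chart row 2, WS - tiled (columns 1-8): P K K K P K K K; work from column 8 back to 1 with K<->P swapped.
Row 9: chart row 3, RS - tile across columns 1-8 and work as-is.
Row 10: chart row 4, WS - tiled (columns 1-8): / P K K / P K K; work from column 8 back to 1 with K<->P swapped.
Row 11: chart row 5, RS - tile across columns 1-8 and work as-is.

Result:
P P P K P P P K
P P P K P P P K
P P K / P P K /
K K O P K K O P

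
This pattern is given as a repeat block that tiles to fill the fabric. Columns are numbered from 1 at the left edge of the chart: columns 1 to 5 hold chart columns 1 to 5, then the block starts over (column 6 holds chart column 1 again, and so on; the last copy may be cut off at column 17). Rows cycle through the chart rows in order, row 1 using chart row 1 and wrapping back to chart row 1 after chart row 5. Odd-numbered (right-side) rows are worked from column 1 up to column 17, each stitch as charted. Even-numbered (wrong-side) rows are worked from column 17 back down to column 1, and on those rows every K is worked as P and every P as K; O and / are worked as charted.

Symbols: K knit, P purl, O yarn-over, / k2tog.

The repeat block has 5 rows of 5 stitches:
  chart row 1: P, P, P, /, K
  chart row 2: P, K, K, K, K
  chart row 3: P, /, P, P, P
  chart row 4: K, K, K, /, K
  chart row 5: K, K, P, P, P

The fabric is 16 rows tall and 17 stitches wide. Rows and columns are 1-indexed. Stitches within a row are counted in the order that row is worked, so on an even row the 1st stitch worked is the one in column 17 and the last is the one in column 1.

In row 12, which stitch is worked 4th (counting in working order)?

For row 12: chart row = ((12-1) mod 5) + 1 = 2; this is a WS (even) row.
Chart row 2 tiled across columns 1-17: P K K K K P K K K K P K K K K P K
WS: work from column 17 back to column 1 (reverse the tiled row), swapping K<->P (O and / unchanged).
Row 12 as worked: P K P P P P K P P P P K P P P P K
Counting 4 along the worked row gives P.

Result:
P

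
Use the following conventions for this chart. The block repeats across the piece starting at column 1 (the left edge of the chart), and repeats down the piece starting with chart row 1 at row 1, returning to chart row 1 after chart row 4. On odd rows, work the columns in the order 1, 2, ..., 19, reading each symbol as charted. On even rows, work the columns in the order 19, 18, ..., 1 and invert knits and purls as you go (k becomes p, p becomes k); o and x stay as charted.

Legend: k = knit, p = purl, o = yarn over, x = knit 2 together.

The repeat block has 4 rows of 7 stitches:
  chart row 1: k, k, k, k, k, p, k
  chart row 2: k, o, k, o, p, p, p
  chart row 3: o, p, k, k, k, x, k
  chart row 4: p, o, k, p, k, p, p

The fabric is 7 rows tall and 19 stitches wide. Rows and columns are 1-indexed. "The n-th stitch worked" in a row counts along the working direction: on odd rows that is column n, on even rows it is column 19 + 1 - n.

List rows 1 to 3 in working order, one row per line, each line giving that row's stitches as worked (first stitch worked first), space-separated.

Result:
k k k k k p k k k k k k p k k k k k k
k o p o p k k k o p o p k k k o p o p
o p k k k x k o p k k k x k o p k k k

Derivation:
Row 1: chart row 1, RS - tile across columns 1-19 and work as-is.
Row 2: chart row 2, WS - tiled (columns 1-19): k o k o p p p k o k o p p p k o k o p; work from column 19 back to 1 with k<->p swapped.
Row 3: chart row 3, RS - tile across columns 1-19 and work as-is.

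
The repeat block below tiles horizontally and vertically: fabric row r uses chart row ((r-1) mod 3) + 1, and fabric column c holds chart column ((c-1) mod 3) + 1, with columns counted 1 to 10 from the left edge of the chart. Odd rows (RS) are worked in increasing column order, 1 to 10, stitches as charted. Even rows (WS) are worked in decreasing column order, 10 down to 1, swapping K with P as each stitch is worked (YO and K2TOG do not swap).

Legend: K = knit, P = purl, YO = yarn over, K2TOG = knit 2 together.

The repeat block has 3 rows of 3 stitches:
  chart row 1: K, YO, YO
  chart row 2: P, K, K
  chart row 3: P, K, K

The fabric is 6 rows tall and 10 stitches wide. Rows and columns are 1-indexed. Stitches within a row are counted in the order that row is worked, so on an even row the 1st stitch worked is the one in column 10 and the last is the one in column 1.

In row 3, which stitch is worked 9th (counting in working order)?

Row 3: (3-1) mod 3 = 2, so use chart row 3. Odd row -> RS.
Chart row 3 tiled across columns 1-10: P K K P K K P K K P
Right side: take the tiled row as-is (worked left to right from column 1).
Counting 9 along the worked row gives K.

Stitch:
K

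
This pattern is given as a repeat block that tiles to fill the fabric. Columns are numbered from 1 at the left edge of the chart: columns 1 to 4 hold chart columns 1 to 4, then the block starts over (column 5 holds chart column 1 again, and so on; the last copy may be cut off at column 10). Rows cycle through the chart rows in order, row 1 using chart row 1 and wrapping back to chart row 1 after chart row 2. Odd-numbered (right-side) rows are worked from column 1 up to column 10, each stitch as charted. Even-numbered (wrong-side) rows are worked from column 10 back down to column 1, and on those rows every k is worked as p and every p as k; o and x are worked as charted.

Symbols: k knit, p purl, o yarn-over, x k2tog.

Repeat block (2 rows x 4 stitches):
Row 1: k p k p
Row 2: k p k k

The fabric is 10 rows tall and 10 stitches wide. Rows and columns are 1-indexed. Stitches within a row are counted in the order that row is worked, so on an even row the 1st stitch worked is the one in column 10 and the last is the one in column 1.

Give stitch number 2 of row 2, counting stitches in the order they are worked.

== STITCH ==
p

Derivation:
Row 2: (2-1) mod 2 = 1, so use chart row 2. Even row -> WS.
Chart row 2 tiled across columns 1-10: k p k k k p k k k p
WS: work from column 10 back to column 1 (reverse the tiled row), swapping k<->p (o and x unchanged).
Row 2 as worked: k p p p k p p p k p
Counting 2 along the worked row gives p.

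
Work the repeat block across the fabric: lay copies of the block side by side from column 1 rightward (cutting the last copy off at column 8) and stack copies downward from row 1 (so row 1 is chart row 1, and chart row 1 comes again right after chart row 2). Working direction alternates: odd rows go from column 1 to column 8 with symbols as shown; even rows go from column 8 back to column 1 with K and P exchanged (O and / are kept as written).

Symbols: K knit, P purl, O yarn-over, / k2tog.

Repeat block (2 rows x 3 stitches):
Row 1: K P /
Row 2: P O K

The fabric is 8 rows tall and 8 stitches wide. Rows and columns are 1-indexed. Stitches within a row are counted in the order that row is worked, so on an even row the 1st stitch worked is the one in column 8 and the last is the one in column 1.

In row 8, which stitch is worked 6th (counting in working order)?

== STITCH ==
P

Derivation:
Row 8: (8-1) mod 2 = 1, so use chart row 2. Even row -> WS.
Chart row 2 tiled across columns 1-8: P O K P O K P O
Wrong side: read the tiled row from column 8 down to 1 and exchange K with P (leave O, /).
Row 8 as worked: O K P O K P O K
Counting 6 along the worked row gives P.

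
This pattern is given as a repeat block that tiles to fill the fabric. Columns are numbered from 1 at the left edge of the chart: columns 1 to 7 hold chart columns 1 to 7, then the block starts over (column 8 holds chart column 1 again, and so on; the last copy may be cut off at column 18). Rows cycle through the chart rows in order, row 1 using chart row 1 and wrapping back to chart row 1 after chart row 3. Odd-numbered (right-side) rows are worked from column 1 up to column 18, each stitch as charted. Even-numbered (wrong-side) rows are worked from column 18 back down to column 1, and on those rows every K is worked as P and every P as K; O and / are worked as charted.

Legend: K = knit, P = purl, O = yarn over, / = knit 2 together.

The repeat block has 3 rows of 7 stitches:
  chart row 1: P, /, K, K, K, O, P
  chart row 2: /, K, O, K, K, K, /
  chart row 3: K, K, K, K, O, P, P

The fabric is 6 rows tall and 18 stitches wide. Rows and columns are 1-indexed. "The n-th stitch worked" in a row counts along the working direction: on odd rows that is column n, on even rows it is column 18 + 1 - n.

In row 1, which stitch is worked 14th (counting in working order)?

Result:
P

Derivation:
For row 1: chart row = ((1-1) mod 3) + 1 = 1; this is a RS (odd) row.
Chart row 1 tiled across columns 1-18: P / K K K O P P / K K K O P P / K K
Right side: take the tiled row as-is (worked left to right from column 1).
The 14th stitch worked is P.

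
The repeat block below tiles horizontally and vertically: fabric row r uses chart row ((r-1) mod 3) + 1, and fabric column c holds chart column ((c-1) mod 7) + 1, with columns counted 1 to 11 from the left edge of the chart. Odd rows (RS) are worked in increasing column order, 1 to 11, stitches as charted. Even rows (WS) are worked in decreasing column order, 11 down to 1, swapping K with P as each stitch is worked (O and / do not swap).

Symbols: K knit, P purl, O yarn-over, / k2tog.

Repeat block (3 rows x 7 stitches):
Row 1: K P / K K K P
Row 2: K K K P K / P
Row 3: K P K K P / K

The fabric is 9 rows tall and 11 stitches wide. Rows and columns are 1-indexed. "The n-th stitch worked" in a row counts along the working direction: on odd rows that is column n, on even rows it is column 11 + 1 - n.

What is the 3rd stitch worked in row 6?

Result:
K

Derivation:
Row 6: (6-1) mod 3 = 2, so use chart row 3. Even row -> WS.
Chart row 3 tiled across columns 1-11: K P K K P / K K P K K
WS: work from column 11 back to column 1 (reverse the tiled row), swapping K<->P (O and / unchanged).
Row 6 as worked: P P K P P / K P P K P
The 3rd stitch worked is K.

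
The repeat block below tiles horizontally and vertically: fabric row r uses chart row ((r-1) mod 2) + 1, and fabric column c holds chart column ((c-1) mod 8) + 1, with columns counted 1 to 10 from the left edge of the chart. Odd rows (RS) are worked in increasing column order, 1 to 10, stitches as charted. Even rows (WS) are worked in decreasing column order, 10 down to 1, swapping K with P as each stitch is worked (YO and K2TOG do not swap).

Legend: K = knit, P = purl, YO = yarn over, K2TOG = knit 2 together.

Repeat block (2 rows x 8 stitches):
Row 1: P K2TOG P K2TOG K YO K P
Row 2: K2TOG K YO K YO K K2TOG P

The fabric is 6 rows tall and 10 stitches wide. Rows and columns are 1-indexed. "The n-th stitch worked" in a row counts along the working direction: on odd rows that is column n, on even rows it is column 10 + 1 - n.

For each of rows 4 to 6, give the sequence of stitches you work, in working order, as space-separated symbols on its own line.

Row 4: chart row 2, WS - tiled (columns 1-10): K2TOG K YO K YO K K2TOG P K2TOG K; work from column 10 back to 1 with K<->P swapped.
Row 5: chart row 1, RS - tile across columns 1-10 and work as-is.
Row 6: chart row 2, WS - tiled (columns 1-10): K2TOG K YO K YO K K2TOG P K2TOG K; work from column 10 back to 1 with K<->P swapped.

Result:
P K2TOG K K2TOG P YO P YO P K2TOG
P K2TOG P K2TOG K YO K P P K2TOG
P K2TOG K K2TOG P YO P YO P K2TOG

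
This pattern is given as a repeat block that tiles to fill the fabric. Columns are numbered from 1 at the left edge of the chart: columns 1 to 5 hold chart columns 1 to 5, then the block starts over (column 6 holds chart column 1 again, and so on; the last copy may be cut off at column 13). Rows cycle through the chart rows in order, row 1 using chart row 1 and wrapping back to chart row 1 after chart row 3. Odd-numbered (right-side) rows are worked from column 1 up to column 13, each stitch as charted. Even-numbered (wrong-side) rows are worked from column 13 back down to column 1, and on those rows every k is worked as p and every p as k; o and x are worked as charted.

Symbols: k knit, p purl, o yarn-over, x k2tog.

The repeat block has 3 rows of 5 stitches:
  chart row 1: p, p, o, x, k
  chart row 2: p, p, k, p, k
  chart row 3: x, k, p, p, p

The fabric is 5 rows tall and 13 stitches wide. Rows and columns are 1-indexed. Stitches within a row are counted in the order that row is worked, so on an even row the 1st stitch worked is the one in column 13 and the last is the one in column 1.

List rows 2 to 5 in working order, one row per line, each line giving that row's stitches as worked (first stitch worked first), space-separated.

Row 2: chart row 2, WS - tiled (columns 1-13): p p k p k p p k p k p p k; work from column 13 back to 1 with k<->p swapped.
Row 3: chart row 3, RS - tile across columns 1-13 and work as-is.
Row 4: chart row 1, WS - tiled (columns 1-13): p p o x k p p o x k p p o; work from column 13 back to 1 with k<->p swapped.
Row 5: chart row 2, RS - tile across columns 1-13 and work as-is.

== ROWS AS WORKED ==
p k k p k p k k p k p k k
x k p p p x k p p p x k p
o k k p x o k k p x o k k
p p k p k p p k p k p p k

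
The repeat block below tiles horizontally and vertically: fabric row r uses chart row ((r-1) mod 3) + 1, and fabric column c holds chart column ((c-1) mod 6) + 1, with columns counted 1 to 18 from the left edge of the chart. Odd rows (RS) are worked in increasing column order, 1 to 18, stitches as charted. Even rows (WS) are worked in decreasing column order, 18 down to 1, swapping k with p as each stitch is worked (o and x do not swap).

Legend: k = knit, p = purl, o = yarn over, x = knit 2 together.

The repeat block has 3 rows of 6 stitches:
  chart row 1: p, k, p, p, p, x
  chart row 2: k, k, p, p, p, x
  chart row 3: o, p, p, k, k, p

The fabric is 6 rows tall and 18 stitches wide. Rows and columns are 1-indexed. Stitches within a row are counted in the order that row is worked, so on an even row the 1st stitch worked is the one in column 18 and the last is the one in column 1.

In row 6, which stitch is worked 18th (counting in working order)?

Stitch:
o

Derivation:
Row 6: (6-1) mod 3 = 2, so use chart row 3. Even row -> WS.
Chart row 3 tiled across columns 1-18: o p p k k p o p p k k p o p p k k p
WS: work from column 18 back to column 1 (reverse the tiled row), swapping k<->p (o and x unchanged).
Row 6 as worked: k p p k k o k p p k k o k p p k k o
Counting 18 along the worked row gives o.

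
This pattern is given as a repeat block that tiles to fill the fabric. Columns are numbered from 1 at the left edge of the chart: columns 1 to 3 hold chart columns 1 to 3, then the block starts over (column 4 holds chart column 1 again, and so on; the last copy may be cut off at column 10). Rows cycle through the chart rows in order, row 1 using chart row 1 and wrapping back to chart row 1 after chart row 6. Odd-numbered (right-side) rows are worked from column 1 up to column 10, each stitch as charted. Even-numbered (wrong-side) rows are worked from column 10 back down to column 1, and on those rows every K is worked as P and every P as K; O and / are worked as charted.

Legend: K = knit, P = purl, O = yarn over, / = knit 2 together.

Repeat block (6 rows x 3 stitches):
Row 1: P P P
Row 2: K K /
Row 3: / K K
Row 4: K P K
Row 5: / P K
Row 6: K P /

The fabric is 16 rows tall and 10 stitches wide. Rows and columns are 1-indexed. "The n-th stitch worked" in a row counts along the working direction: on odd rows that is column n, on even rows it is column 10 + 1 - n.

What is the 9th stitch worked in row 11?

== STITCH ==
K

Derivation:
For row 11: chart row = ((11-1) mod 6) + 1 = 5; this is a RS (odd) row.
Chart row 5 tiled across columns 1-10: / P K / P K / P K /
RS: work column 1 to column 10, symbols as charted — the tiled row is the row as worked.
Stitch 9 in working order -> K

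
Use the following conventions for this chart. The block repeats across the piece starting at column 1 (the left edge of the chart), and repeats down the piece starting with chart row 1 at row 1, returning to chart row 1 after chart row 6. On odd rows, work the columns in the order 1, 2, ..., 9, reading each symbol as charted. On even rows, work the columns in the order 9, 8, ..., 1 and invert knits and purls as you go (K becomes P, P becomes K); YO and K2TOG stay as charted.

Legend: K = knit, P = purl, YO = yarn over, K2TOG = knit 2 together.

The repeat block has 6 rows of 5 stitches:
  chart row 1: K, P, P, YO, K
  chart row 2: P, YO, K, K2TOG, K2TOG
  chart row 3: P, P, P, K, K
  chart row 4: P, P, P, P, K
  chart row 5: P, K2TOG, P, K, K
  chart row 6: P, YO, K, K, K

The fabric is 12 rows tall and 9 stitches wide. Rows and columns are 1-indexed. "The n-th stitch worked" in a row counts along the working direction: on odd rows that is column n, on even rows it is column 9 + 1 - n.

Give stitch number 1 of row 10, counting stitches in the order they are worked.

Stitch:
K

Derivation:
Row 10: (10-1) mod 6 = 3, so use chart row 4. Even row -> WS.
Chart row 4 tiled across columns 1-9: P P P P K P P P P
WS: work from column 9 back to column 1 (reverse the tiled row), swapping K<->P (YO and K2TOG unchanged).
Row 10 as worked: K K K K P K K K K
The 1st stitch worked is K.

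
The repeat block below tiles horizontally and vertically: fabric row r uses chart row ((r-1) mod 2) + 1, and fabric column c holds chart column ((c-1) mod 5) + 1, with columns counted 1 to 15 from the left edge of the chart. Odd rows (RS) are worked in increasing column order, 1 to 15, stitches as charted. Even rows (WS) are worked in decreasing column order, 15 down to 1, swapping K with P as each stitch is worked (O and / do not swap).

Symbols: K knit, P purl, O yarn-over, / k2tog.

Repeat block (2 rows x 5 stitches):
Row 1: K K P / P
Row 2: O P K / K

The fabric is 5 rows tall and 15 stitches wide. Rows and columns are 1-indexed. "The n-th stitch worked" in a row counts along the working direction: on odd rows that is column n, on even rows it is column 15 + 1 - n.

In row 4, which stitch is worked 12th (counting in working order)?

Stitch:
/

Derivation:
For row 4: chart row = ((4-1) mod 2) + 1 = 2; this is a WS (even) row.
Chart row 2 tiled across columns 1-15: O P K / K O P K / K O P K / K
WS row: flip the tiled sequence (start at column 15) and apply K<->P; O and / stay.
Row 4 as worked: P / P K O P / P K O P / P K O
Counting 12 along the worked row gives /.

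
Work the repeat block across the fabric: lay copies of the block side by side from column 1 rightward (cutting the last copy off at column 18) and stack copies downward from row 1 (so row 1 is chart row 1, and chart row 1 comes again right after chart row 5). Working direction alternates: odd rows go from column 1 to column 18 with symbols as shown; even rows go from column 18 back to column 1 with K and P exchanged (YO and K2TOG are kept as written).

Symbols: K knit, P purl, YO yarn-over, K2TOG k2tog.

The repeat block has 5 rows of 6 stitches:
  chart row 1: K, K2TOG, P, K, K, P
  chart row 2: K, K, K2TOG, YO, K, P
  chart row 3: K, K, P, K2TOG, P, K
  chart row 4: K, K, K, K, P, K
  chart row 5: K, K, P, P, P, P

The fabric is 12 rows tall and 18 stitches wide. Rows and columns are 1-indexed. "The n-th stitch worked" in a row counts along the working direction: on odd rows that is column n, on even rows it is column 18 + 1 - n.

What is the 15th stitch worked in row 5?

Row 5: (5-1) mod 5 = 4, so use chart row 5. Odd row -> RS.
Chart row 5 tiled across columns 1-18: K K P P P P K K P P P P K K P P P P
RS: work column 1 to column 18, symbols as charted — the tiled row is the row as worked.
Counting 15 along the worked row gives P.

== STITCH ==
P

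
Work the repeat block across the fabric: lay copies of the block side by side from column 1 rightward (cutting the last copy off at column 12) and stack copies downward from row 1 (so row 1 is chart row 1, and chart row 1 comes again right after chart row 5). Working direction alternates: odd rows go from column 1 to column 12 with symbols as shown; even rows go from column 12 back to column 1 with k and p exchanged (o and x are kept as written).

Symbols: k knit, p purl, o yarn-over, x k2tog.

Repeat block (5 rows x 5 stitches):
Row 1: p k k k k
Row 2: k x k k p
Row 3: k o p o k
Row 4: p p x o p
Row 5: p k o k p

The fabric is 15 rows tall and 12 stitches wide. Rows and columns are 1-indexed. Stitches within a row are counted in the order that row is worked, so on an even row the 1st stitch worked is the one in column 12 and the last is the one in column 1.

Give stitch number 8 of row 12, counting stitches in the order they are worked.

Result:
k

Derivation:
Row 12: (12-1) mod 5 = 1, so use chart row 2. Even row -> WS.
Chart row 2 tiled across columns 1-12: k x k k p k x k k p k x
WS row: flip the tiled sequence (start at column 12) and apply k<->p; o and x stay.
Row 12 as worked: x p k p p x p k p p x p
Stitch 8 in working order -> k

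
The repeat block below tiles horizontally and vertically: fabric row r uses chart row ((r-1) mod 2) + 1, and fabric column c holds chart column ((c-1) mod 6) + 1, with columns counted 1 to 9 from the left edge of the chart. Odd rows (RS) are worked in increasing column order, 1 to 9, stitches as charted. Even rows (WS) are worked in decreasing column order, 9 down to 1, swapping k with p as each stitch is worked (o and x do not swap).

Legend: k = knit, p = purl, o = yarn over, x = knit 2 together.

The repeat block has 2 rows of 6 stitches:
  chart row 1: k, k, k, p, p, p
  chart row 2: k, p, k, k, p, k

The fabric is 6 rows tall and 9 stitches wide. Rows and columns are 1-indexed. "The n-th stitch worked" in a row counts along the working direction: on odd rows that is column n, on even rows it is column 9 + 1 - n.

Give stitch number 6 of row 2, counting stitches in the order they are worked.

== STITCH ==
p

Derivation:
For row 2: chart row = ((2-1) mod 2) + 1 = 2; this is a WS (even) row.
Chart row 2 tiled across columns 1-9: k p k k p k k p k
Wrong side: read the tiled row from column 9 down to 1 and exchange k with p (leave o, x).
Row 2 as worked: p k p p k p p k p
Stitch 6 in working order -> p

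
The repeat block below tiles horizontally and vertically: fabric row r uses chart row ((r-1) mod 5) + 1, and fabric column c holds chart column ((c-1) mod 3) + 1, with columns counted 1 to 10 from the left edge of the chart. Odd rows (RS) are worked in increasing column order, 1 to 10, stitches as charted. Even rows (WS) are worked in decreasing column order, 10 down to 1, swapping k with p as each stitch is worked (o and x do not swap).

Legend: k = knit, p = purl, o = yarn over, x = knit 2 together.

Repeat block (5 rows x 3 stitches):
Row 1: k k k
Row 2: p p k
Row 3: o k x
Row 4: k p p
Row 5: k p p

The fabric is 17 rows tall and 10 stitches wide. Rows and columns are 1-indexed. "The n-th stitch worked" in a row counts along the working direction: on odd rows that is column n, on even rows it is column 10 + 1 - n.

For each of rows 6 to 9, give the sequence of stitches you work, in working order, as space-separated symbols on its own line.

Row 6: chart row 1, WS - tiled (columns 1-10): k k k k k k k k k k; work from column 10 back to 1 with k<->p swapped.
Row 7: chart row 2, RS - tile across columns 1-10 and work as-is.
Row 8: chart row 3, WS - tiled (columns 1-10): o k x o k x o k x o; work from column 10 back to 1 with k<->p swapped.
Row 9: chart row 4, RS - tile across columns 1-10 and work as-is.

Result:
p p p p p p p p p p
p p k p p k p p k p
o x p o x p o x p o
k p p k p p k p p k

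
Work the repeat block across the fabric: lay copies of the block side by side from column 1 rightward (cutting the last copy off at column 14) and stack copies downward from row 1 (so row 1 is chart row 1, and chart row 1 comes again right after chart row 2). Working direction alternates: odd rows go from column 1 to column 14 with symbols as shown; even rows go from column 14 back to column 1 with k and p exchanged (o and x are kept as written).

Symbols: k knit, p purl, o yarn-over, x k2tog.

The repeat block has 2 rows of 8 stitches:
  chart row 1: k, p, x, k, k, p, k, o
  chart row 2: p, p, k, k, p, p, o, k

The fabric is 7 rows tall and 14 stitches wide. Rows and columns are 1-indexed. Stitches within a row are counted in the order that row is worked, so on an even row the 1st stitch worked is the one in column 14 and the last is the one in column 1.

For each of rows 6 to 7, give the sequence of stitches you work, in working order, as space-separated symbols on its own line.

Rows as worked:
k k p p k k p o k k p p k k
k p x k k p k o k p x k k p

Derivation:
Row 6: chart row 2, WS - tiled (columns 1-14): p p k k p p o k p p k k p p; work from column 14 back to 1 with k<->p swapped.
Row 7: chart row 1, RS - tile across columns 1-14 and work as-is.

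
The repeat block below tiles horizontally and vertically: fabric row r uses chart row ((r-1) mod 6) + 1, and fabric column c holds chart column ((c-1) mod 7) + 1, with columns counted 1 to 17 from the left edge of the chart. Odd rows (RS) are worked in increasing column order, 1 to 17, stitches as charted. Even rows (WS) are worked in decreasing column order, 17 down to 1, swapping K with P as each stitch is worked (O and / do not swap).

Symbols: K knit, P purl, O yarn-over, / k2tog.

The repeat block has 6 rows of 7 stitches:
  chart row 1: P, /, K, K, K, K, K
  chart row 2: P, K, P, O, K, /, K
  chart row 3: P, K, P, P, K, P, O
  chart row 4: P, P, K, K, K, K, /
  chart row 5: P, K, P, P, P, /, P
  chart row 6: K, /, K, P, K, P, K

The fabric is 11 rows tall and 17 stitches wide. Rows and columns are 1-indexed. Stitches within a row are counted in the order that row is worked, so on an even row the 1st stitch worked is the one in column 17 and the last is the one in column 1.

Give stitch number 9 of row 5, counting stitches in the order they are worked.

For row 5: chart row = ((5-1) mod 6) + 1 = 5; this is a RS (odd) row.
Chart row 5 tiled across columns 1-17: P K P P P / P P K P P P / P P K P
RS row: no reversal, no swap; stitch n worked = column n.
Counting 9 along the worked row gives K.

Result:
K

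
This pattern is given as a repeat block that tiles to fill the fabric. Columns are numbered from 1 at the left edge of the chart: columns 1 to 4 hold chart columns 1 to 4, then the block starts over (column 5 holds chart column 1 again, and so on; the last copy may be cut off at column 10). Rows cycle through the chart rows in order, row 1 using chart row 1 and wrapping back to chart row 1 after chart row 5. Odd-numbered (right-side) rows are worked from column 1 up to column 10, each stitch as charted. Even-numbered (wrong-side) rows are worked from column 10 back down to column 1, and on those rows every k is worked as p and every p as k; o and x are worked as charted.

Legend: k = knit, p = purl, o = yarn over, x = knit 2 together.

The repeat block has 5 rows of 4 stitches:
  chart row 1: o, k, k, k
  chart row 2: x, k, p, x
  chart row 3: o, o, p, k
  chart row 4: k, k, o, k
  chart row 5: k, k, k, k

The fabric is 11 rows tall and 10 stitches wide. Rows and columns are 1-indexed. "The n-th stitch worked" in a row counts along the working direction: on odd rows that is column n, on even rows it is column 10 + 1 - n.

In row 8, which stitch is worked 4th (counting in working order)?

Result:
k

Derivation:
For row 8: chart row = ((8-1) mod 5) + 1 = 3; this is a WS (even) row.
Chart row 3 tiled across columns 1-10: o o p k o o p k o o
WS: work from column 10 back to column 1 (reverse the tiled row), swapping k<->p (o and x unchanged).
Row 8 as worked: o o p k o o p k o o
Stitch 4 in working order -> k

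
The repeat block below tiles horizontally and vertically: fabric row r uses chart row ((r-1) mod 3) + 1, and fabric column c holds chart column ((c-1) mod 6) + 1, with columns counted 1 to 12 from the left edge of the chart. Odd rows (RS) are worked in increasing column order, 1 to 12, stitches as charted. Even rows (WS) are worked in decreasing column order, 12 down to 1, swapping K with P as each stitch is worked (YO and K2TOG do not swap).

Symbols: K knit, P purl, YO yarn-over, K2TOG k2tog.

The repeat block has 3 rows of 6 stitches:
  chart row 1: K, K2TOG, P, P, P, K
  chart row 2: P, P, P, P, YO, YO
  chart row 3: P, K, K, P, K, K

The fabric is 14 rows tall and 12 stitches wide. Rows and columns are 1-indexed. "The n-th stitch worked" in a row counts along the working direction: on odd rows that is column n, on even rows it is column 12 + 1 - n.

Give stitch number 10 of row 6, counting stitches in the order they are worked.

Row 6 uses chart row ((6-1) mod 3)+1 = 3. Row 6 is even, so WS.
Chart row 3 tiled across columns 1-12: P K K P K K P K K P K K
WS row: flip the tiled sequence (start at column 12) and apply K<->P; YO and K2TOG stay.
Row 6 as worked: P P K P P K P P K P P K
Stitch 10 in working order -> P

Result:
P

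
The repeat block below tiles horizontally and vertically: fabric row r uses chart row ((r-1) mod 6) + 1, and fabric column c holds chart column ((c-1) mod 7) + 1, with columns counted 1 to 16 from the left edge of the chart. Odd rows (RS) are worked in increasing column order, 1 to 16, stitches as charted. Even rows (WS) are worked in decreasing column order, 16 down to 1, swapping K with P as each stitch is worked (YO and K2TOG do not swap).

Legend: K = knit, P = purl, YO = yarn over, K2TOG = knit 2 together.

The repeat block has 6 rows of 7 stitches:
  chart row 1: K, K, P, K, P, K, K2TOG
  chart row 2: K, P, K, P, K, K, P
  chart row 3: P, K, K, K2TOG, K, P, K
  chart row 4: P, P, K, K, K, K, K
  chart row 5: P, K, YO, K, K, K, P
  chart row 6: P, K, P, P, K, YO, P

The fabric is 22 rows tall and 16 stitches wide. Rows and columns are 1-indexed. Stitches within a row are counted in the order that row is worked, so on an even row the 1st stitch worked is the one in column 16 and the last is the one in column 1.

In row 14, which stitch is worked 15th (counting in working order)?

For row 14: chart row = ((14-1) mod 6) + 1 = 2; this is a WS (even) row.
Chart row 2 tiled across columns 1-16: K P K P K K P K P K P K K P K P
WS: work from column 16 back to column 1 (reverse the tiled row), swapping K<->P (YO and K2TOG unchanged).
Row 14 as worked: K P K P P K P K P K P P K P K P
Stitch 15 in working order -> K

== STITCH ==
K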